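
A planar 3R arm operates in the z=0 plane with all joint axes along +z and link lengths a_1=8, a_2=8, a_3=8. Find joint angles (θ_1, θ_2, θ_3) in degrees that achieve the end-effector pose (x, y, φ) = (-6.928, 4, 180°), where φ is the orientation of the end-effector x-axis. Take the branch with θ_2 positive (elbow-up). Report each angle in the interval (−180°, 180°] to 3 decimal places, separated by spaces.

-0.003 150.000 30.003

wrist centre = target − a_3·(cos φ, sin φ) = (1.0720, 4.0000)
cos θ_2 = (17.1492−8²−8²)/(2·8·8) = -0.8660; θ_2 = 149.9996° (elbow-up)
β = atan2(4.0000,1.0720) = 74.9973°; ψ = atan2(4.0000,1.0718) = 74.9998°
θ_1 = β − ψ = -0.0025°
θ_3 = φ − θ_1 − θ_2 = 30.0029° (wrapped to (-180°,180°])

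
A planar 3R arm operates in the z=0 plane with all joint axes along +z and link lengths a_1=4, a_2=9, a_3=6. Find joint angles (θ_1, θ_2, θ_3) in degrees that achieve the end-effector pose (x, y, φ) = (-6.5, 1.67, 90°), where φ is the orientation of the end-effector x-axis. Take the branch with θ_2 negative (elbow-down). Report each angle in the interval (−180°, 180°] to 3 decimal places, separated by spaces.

wrist centre = target − a_3·(cos φ, sin φ) = (-6.5000, -4.3300)
cos θ_2 = (60.9989−4²−9²)/(2·4·9) = -0.5000; θ_2 = -120.0010° (elbow-down)
β = atan2(-4.3300,-6.5000) = -146.3303°; ψ = atan2(-7.7941,-0.5001) = -93.6715°
θ_1 = β − ψ = -52.6587°
θ_3 = φ − θ_1 − θ_2 = -97.3403° (wrapped to (-180°,180°])

-52.659 -120.001 -97.340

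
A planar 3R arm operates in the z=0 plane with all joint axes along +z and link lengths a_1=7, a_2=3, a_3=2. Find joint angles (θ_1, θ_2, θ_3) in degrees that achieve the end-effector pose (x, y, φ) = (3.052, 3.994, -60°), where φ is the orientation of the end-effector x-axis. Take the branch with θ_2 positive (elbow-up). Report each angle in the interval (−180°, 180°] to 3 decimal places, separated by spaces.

wrist centre = target − a_3·(cos φ, sin φ) = (2.0520, 5.7261)
cos θ_2 = (36.9984−7²−3²)/(2·7·3) = -0.5000; θ_2 = 120.0026° (elbow-up)
β = atan2(5.7261,2.0520) = 70.2842°; ψ = atan2(2.5980,5.4999) = 25.2849°
θ_1 = β − ψ = 44.9993°
θ_3 = φ − θ_1 − θ_2 = 134.9981° (wrapped to (-180°,180°])

44.999 120.003 134.998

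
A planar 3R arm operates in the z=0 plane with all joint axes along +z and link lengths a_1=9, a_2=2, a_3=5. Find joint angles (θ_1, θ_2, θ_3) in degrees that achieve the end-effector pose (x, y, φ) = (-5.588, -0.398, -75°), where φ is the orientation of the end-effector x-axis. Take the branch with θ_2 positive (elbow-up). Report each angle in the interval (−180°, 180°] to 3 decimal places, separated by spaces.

wrist centre = target − a_3·(cos φ, sin φ) = (-6.8821, 4.4316)
cos θ_2 = (67.0026−9²−2²)/(2·9·2) = -0.4999; θ_2 = 119.9953° (elbow-up)
β = atan2(4.4316,-6.8821) = 147.2211°; ψ = atan2(1.7321,8.0001) = 12.2167°
θ_1 = β − ψ = 135.0044°
θ_3 = φ − θ_1 − θ_2 = 30.0004° (wrapped to (-180°,180°])

135.004 119.995 30.000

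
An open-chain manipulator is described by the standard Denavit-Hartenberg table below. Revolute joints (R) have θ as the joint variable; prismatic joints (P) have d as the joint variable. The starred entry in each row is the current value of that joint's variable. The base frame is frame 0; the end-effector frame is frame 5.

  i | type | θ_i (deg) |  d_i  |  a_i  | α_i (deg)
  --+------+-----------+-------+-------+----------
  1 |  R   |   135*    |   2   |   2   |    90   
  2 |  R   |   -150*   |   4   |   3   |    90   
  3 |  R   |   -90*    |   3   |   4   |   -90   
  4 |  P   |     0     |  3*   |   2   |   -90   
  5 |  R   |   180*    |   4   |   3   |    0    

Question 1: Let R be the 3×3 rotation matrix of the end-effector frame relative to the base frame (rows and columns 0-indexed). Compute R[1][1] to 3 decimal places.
-0.612

End-effector y-axis (col 1 of R) = (0.6124,-0.6124,-0.5000)
R[1][1] = -0.6124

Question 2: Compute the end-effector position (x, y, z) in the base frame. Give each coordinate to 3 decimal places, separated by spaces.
after link 1: o_1 = (-1.4142, 1.4142, 2.0000)
after link 2: o_2 = (3.2513, 2.4055, 0.5000)
after link 3: o_3 = (1.4836, -1.4836, 3.0981)
after link 4: o_4 = (1.9065, -4.7349, 1.5981)
after link 5: o_5 = (2.6136, -1.1994, -1.8660)

2.614 -1.199 -1.866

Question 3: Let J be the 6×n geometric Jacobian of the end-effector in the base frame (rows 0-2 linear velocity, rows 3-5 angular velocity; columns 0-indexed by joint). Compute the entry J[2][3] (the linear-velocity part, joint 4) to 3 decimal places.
prismatic axis z_3 = (0.6124,-0.6124,-0.5000)
J_v[:, 3] = z_3; J_ω[:, 3] = (0,0,0)
entry J[2][3] = -0.5000

-0.500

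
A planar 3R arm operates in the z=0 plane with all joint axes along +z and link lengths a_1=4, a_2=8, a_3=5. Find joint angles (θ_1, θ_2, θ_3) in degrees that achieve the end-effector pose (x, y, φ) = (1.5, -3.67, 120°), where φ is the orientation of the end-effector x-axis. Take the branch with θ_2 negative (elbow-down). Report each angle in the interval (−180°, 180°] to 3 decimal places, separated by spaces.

-0.002 -89.998 -150.000

wrist centre = target − a_3·(cos φ, sin φ) = (4.0000, -8.0001)
cos θ_2 = (80.0020−4²−8²)/(2·4·8) = 0.0000; θ_2 = -89.9982° (elbow-down)
β = atan2(-8.0001,4.0000) = -63.4353°; ψ = atan2(-8.0000,4.0003) = -63.4335°
θ_1 = β − ψ = -0.0018°
θ_3 = φ − θ_1 − θ_2 = -150.0000° (wrapped to (-180°,180°])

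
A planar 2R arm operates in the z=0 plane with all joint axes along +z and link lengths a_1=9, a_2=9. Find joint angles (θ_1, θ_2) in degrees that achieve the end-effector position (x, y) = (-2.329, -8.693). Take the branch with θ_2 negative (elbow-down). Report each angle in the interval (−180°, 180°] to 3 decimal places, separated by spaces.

-44.997 -120.003

cos θ_2 = (80.9925−9²−9²)/(2·9·9) = -0.5000; θ_2 = -120.0031° (elbow-down)
β = atan2(-8.6930,-2.3290) = -104.9983°; ψ = atan2(-7.7940,4.4996) = -60.0015°
θ_1 = β − ψ = -44.9967°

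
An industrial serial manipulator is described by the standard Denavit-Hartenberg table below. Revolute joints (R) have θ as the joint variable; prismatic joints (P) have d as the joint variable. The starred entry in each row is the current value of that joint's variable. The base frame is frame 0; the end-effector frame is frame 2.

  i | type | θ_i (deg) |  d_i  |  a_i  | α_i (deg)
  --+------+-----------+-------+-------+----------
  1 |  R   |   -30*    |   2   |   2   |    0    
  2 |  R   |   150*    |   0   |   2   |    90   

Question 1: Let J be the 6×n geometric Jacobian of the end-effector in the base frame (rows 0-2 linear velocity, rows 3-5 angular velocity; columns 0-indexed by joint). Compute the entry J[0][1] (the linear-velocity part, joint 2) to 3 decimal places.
axis z_1 = (0.0000,0.0000,1.0000); lever o_n−o_1 = (-1.0000,1.7321,0.0000)
cross product → J_v[:, 1] = (-1.7321,-1.0000,0.0000)
J_ω[:, 1] = z_1
entry J[0][1] = -1.7321

-1.732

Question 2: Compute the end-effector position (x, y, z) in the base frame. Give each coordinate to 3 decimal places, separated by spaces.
after link 1: o_1 = (1.7321, -1.0000, 2.0000)
after link 2: o_2 = (0.7321, 0.7321, 2.0000)

0.732 0.732 2.000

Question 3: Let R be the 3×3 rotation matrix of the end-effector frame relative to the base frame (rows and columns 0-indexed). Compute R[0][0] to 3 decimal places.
-0.500

End-effector x-axis (col 0 of R) = (-0.5000,0.8660,0.0000)
R[0][0] = -0.5000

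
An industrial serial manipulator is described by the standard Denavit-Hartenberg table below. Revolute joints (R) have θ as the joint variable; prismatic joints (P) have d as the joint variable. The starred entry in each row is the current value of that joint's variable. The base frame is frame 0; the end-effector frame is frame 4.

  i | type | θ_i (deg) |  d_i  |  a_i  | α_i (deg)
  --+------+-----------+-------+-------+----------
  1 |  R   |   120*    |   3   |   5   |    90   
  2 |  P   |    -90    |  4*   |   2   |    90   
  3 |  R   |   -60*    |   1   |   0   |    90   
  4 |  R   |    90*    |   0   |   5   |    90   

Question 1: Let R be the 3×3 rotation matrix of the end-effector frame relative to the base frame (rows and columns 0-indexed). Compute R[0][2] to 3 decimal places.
End-effector z-axis (col 2 of R) = (-0.7500,-0.4330,-0.5000)
R[0][2] = -0.7500

-0.750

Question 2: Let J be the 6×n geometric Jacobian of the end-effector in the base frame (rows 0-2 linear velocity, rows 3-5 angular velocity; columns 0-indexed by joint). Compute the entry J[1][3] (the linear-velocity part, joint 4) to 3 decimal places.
2.165

axis z_3 = (-0.4330,-0.2500,0.8660); lever o_n−o_3 = (2.5000,-4.3301,-0.0000)
cross product → J_v[:, 3] = (3.7500,2.1651,2.5000)
J_ω[:, 3] = z_3
entry J[1][3] = 2.1651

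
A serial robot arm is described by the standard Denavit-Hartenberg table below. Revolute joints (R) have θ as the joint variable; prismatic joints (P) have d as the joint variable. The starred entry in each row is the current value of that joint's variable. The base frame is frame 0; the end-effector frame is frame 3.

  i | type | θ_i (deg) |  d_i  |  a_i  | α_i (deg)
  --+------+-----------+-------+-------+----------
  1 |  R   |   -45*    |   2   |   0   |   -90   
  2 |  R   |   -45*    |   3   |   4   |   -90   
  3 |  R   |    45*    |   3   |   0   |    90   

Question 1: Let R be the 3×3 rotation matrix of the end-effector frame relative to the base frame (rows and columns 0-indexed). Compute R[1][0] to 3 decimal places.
End-effector x-axis (col 0 of R) = (-0.1464,-0.8536,0.5000)
R[1][0] = -0.8536

-0.854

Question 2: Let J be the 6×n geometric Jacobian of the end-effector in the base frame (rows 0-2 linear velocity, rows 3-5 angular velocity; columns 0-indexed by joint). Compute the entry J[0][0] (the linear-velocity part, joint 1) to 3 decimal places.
1.379

axis z_0 = ẑ; lever o_n−o_0 = (5.6213,-1.3787,2.7071)
cross product → J_v[:, 0] = (1.3787,5.6213,-0.0000)
J_ω[:, 0] = z_0
entry J[0][0] = 1.3787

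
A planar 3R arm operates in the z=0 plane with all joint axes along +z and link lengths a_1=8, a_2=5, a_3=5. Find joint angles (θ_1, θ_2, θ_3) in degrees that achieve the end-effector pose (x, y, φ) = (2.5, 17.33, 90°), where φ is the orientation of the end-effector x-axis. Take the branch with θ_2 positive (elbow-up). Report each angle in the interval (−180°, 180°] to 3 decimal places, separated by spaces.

67.075 30.004 -7.079

wrist centre = target − a_3·(cos φ, sin φ) = (2.5000, 12.3300)
cos θ_2 = (158.2789−8²−5²)/(2·8·5) = 0.8660; θ_2 = 30.0045° (elbow-up)
β = atan2(12.3300,2.5000) = 78.5382°; ψ = atan2(2.5003,12.3299) = 11.4633°
θ_1 = β − ψ = 67.0749°
θ_3 = φ − θ_1 − θ_2 = -7.0794° (wrapped to (-180°,180°])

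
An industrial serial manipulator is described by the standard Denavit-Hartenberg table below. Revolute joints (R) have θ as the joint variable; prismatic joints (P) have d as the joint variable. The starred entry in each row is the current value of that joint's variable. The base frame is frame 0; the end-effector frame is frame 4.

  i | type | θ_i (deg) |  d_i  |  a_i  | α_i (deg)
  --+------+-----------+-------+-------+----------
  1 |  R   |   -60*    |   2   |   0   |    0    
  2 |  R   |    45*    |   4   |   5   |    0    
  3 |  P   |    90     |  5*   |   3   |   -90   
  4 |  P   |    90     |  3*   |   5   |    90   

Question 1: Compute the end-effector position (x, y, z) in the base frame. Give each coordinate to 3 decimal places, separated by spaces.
2.708 2.380 6.000

after link 1: o_1 = (0.0000, 0.0000, 2.0000)
after link 2: o_2 = (4.8296, -1.2941, 6.0000)
after link 3: o_3 = (5.6061, 1.6037, 11.0000)
after link 4: o_4 = (2.7083, 2.3801, 6.0000)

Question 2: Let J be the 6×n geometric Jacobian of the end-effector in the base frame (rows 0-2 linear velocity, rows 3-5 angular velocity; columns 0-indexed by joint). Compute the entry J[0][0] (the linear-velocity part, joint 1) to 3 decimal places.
-2.380

axis z_0 = ẑ; lever o_n−o_0 = (2.7083,2.3801,6.0000)
cross product → J_v[:, 0] = (-2.3801,2.7083,0.0000)
J_ω[:, 0] = z_0
entry J[0][0] = -2.3801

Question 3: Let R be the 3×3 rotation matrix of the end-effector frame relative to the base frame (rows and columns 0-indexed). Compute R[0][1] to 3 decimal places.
End-effector y-axis (col 1 of R) = (-0.9659,0.2588,0.0000)
R[0][1] = -0.9659

-0.966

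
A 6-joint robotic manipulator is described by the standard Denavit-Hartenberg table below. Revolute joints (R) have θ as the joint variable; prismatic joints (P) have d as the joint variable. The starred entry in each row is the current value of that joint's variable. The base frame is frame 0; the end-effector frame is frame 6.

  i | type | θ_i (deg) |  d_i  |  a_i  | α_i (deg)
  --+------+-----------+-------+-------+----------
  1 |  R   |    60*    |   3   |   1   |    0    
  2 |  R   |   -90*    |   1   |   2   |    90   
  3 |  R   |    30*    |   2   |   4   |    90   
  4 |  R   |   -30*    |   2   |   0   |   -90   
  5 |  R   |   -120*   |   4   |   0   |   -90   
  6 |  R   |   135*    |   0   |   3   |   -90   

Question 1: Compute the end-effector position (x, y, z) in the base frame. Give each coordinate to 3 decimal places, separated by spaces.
after link 1: o_1 = (0.5000, 0.8660, 3.0000)
after link 2: o_2 = (2.2321, -0.1340, 4.0000)
after link 3: o_3 = (4.2321, -3.5981, 6.0000)
after link 4: o_4 = (5.0981, -4.0981, 4.2679)
after link 5: o_5 = (4.8660, -7.9641, 5.2679)
after link 6: o_6 = (5.1477, -5.3930, 6.7879)

5.148 -5.393 6.788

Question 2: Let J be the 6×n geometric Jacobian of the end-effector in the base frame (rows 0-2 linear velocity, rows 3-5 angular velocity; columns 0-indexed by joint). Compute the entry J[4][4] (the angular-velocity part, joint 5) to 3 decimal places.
axis z_4 = (-0.0580,-0.9665,0.2500); lever o_n−o_4 = (0.0496,-1.2949,2.5199)
cross product → J_v[:, 4] = (-2.1118,0.1586,0.1231)
J_ω[:, 4] = z_4
entry J[4][4] = -0.9665

-0.967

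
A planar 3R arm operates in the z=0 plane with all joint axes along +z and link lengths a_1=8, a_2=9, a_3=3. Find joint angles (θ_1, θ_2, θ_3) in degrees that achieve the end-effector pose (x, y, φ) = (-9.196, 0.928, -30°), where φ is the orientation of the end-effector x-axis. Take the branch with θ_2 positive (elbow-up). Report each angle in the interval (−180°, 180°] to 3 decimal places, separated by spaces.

120.000 90.002 119.998

wrist centre = target − a_3·(cos φ, sin φ) = (-11.7941, 2.4280)
cos θ_2 = (144.9954−8²−9²)/(2·8·9) = -0.0000; θ_2 = 90.0018° (elbow-up)
β = atan2(2.4280,-11.7941) = 168.3673°; ψ = atan2(9.0000,7.9997) = 48.3675°
θ_1 = β − ψ = 119.9998°
θ_3 = φ − θ_1 − θ_2 = 119.9984° (wrapped to (-180°,180°])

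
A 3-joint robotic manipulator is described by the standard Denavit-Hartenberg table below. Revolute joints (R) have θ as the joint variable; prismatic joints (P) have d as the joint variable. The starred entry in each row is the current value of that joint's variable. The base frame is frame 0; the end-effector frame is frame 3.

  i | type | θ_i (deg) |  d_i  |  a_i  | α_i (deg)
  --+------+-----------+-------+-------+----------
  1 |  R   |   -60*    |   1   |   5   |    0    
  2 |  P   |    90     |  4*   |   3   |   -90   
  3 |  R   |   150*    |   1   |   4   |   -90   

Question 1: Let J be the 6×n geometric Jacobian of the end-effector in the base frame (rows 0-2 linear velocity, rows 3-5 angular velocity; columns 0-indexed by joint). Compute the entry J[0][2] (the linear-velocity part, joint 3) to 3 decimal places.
axis z_2 = (-0.5000,0.8660,0.0000); lever o_n−o_2 = (-3.5000,-0.8660,-2.0000)
cross product → J_v[:, 2] = (-1.7321,-1.0000,3.4641)
J_ω[:, 2] = z_2
entry J[0][2] = -1.7321

-1.732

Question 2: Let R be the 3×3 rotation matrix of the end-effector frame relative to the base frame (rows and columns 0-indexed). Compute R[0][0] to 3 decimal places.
-0.750

End-effector x-axis (col 0 of R) = (-0.7500,-0.4330,-0.5000)
R[0][0] = -0.7500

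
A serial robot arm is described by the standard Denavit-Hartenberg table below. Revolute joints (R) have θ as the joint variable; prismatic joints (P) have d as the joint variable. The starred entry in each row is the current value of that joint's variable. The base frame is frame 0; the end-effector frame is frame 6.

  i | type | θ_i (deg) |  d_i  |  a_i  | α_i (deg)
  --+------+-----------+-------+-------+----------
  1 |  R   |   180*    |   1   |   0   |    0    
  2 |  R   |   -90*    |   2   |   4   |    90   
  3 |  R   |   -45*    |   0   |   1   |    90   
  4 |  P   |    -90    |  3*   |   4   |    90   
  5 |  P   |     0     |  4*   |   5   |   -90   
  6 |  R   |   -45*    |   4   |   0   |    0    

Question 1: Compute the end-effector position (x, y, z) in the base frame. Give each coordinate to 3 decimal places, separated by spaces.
-9.000 -3.071 0.172

after link 1: o_1 = (0.0000, 0.0000, 1.0000)
after link 2: o_2 = (0.0000, 4.0000, 3.0000)
after link 3: o_3 = (0.0000, 4.7071, 2.2929)
after link 4: o_4 = (-4.0000, 2.5858, 0.1716)
after link 5: o_5 = (-9.0000, -0.2426, 3.0000)
after link 6: o_6 = (-9.0000, -3.0711, 0.1716)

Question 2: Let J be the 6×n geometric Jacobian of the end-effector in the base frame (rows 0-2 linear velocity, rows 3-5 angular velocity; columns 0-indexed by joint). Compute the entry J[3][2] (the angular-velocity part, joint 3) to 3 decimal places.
1.000

axis z_2 = (1.0000,-0.0000,0.0000); lever o_n−o_2 = (-9.0000,-7.0711,-2.8284)
cross product → J_v[:, 2] = (0.0000,2.8284,-7.0711)
J_ω[:, 2] = z_2
entry J[3][2] = 1.0000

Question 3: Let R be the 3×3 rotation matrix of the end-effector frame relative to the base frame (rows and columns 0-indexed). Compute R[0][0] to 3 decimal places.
-0.707

End-effector x-axis (col 0 of R) = (-0.7071,-0.5000,0.5000)
R[0][0] = -0.7071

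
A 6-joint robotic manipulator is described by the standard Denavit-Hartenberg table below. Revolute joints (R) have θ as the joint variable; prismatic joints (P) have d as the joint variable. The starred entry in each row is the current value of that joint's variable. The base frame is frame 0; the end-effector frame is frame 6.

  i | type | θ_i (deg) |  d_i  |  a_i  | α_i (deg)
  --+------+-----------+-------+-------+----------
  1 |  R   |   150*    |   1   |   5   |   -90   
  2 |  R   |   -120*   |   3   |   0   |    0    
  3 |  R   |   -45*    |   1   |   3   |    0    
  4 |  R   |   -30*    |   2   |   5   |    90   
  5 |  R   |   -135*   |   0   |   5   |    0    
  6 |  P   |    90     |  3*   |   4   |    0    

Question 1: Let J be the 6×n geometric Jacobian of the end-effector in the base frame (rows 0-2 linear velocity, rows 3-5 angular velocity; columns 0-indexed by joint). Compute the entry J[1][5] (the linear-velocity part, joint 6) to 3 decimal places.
0.129

prismatic axis z_5 = (-0.2241,0.1294,-0.9659)
J_v[:, 5] = z_5; J_ω[:, 5] = (0,0,0)
entry J[1][5] = 0.1294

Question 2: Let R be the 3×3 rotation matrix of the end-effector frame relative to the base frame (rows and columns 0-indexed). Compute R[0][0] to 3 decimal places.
0.945

End-effector x-axis (col 0 of R) = (0.9451,0.2709,-0.1830)
R[0][0] = 0.9451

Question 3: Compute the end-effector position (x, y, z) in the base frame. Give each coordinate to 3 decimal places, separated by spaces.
1.280 -0.319 -2.232

after link 1: o_1 = (-4.3301, 2.5000, 1.0000)
after link 2: o_2 = (-5.8301, -0.0981, 1.0000)
after link 3: o_3 = (-3.8206, -2.4130, 1.7765)
after link 4: o_4 = (-0.6380, -6.5599, 0.4824)
after link 5: o_5 = (-1.8278, -1.7905, 1.3974)
after link 6: o_6 = (1.2800, -0.3188, -2.2324)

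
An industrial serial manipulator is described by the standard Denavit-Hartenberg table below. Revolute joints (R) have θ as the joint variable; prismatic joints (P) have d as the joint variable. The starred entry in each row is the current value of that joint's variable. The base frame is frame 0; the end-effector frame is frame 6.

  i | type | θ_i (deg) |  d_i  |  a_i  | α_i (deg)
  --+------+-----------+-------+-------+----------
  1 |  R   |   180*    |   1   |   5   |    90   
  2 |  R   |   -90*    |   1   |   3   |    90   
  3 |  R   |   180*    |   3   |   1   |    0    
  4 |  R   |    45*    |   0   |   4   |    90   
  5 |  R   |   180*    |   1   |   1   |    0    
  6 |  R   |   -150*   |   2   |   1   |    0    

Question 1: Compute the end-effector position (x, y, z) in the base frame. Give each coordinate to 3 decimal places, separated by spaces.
-1.500 0.388 3.855

after link 1: o_1 = (-5.0000, 0.0000, 1.0000)
after link 2: o_2 = (-5.0000, 1.0000, -2.0000)
after link 3: o_3 = (-2.0000, 1.0000, -1.0000)
after link 4: o_4 = (-2.0000, -1.8284, 1.8284)
after link 5: o_5 = (-2.0000, -0.4142, 1.8284)
after link 6: o_6 = (-1.5000, 0.3876, 3.8550)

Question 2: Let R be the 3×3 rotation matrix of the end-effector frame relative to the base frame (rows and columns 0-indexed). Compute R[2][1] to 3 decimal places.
End-effector y-axis (col 1 of R) = (0.8660,0.3536,-0.3536)
R[2][1] = -0.3536

-0.354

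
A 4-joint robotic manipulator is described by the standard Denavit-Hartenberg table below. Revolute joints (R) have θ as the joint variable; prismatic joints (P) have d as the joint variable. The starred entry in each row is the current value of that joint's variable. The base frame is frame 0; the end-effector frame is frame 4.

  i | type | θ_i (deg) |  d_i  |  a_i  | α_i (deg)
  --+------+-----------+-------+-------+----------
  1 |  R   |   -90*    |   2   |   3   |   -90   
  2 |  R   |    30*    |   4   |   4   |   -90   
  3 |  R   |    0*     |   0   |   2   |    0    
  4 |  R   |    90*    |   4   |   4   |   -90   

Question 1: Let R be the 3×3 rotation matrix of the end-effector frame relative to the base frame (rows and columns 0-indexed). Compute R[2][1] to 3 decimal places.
End-effector y-axis (col 1 of R) = (-0.0000,-0.5000,0.8660)
R[2][1] = 0.8660

0.866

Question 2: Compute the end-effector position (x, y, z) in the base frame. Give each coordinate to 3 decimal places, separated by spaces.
0.000 -6.196 -4.464

after link 1: o_1 = (0.0000, -3.0000, 2.0000)
after link 2: o_2 = (4.0000, -6.4641, 0.0000)
after link 3: o_3 = (4.0000, -8.1962, -1.0000)
after link 4: o_4 = (0.0000, -6.1962, -4.4641)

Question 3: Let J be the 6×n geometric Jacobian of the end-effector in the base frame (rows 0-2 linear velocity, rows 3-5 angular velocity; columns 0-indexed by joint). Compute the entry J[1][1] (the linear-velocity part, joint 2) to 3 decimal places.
6.464

axis z_1 = (1.0000,0.0000,0.0000); lever o_n−o_1 = (0.0000,-3.1962,-6.4641)
cross product → J_v[:, 1] = (-0.0000,6.4641,-3.1962)
J_ω[:, 1] = z_1
entry J[1][1] = 6.4641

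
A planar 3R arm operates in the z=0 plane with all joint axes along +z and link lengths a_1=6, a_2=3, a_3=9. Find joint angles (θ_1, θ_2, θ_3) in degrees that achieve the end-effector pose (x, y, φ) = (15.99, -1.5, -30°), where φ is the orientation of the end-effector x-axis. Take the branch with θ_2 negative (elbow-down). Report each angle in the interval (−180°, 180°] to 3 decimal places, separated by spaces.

wrist centre = target − a_3·(cos φ, sin φ) = (8.1958, 3.0000)
cos θ_2 = (76.1707−6²−3²)/(2·6·3) = 0.8659; θ_2 = -30.0199° (elbow-down)
β = atan2(3.0000,8.1958) = 20.1048°; ψ = atan2(-1.5009,8.5976) = -9.9025°
θ_1 = β − ψ = 30.0073°
θ_3 = φ − θ_1 − θ_2 = -29.9874° (wrapped to (-180°,180°])

30.007 -30.020 -29.987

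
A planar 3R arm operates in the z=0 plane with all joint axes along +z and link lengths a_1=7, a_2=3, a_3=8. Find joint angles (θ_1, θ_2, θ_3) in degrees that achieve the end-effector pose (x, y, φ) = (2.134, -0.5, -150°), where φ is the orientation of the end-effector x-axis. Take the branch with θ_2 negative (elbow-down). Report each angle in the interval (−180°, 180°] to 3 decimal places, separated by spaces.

30.000 -29.999 -150.001

wrist centre = target − a_3·(cos φ, sin φ) = (9.0622, 3.5000)
cos θ_2 = (94.3735−7²−3²)/(2·7·3) = 0.8660; θ_2 = -29.9987° (elbow-down)
β = atan2(3.5000,9.0622) = 21.1175°; ψ = atan2(-1.4999,9.5981) = -8.8820°
θ_1 = β − ψ = 29.9996°
θ_3 = φ − θ_1 − θ_2 = -150.0008° (wrapped to (-180°,180°])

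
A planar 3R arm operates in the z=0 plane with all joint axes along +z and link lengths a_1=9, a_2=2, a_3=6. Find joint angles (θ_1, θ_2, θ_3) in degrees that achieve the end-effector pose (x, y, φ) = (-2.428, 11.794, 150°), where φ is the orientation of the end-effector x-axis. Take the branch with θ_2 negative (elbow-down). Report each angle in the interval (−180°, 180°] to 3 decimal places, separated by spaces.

85.056 -90.005 154.948

wrist centre = target − a_3·(cos φ, sin φ) = (2.7682, 8.7940)
cos θ_2 = (84.9971−9²−2²)/(2·9·2) = -0.0001; θ_2 = -90.0046° (elbow-down)
β = atan2(8.7940,2.7682) = 72.5272°; ψ = atan2(-2.0000,8.9998) = -12.5290°
θ_1 = β − ψ = 85.0562°
θ_3 = φ − θ_1 − θ_2 = 154.9484° (wrapped to (-180°,180°])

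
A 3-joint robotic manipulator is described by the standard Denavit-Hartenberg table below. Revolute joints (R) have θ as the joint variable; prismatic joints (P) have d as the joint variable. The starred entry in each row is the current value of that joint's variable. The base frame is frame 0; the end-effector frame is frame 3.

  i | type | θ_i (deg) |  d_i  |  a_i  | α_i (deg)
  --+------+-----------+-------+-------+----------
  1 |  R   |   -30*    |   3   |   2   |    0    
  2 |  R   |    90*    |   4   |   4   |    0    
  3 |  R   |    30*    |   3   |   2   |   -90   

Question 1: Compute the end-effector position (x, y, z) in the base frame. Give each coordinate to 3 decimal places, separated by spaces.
3.732 4.464 10.000

after link 1: o_1 = (1.7321, -1.0000, 3.0000)
after link 2: o_2 = (3.7321, 2.4641, 7.0000)
after link 3: o_3 = (3.7321, 4.4641, 10.0000)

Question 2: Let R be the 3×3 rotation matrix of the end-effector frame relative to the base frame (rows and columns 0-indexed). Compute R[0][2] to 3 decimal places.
End-effector z-axis (col 2 of R) = (-1.0000,0.0000,0.0000)
R[0][2] = -1.0000

-1.000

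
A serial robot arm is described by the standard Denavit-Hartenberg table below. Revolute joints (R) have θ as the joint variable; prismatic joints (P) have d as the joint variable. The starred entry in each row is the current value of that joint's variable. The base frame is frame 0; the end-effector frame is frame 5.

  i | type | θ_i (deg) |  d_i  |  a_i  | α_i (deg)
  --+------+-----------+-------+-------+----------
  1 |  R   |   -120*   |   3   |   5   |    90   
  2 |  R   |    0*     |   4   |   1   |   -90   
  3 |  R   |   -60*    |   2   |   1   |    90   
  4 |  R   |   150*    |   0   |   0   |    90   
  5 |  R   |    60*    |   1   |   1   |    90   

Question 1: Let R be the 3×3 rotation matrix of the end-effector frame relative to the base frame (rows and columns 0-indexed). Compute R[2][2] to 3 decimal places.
0.433

End-effector z-axis (col 2 of R) = (0.7500,-0.5000,0.4330)
R[2][2] = 0.4330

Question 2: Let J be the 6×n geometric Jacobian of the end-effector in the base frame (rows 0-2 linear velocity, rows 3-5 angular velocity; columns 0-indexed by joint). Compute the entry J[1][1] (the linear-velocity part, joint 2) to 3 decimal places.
2.699

axis z_1 = (-0.8660,0.5000,0.0000); lever o_n−o_1 = (-5.0311,2.0000,3.1160)
cross product → J_v[:, 1] = (1.5580,2.6986,0.7835)
J_ω[:, 1] = z_1
entry J[1][1] = 2.6986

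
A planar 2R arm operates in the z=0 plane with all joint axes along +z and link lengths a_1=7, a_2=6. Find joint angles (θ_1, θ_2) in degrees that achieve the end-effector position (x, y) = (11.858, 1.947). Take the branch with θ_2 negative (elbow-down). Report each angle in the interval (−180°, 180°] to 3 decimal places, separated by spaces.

cos θ_2 = (144.4030−7²−6²)/(2·7·6) = 0.7072; θ_2 = -44.9942° (elbow-down)
β = atan2(1.9470,11.8580) = 9.3244°; ψ = atan2(-4.2422,11.2431) = -20.6724°
θ_1 = β − ψ = 29.9968°

29.997 -44.994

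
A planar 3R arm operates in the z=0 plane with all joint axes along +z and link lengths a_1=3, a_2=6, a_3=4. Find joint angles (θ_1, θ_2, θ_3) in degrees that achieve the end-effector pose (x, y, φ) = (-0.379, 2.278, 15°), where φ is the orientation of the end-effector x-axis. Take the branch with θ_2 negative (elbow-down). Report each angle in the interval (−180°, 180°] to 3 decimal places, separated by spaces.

-90.003 -134.998 -119.999

wrist centre = target − a_3·(cos φ, sin φ) = (-4.2427, 1.2427)
cos θ_2 = (19.5449−3²−6²)/(2·3·6) = -0.7071; θ_2 = -134.9983° (elbow-down)
β = atan2(1.2427,-4.2427) = 163.6742°; ψ = atan2(-4.2428,-1.2425) = -106.3230°
θ_1 = β − ψ = 269.9972°
θ_3 = φ − θ_1 − θ_2 = -119.9989° (wrapped to (-180°,180°])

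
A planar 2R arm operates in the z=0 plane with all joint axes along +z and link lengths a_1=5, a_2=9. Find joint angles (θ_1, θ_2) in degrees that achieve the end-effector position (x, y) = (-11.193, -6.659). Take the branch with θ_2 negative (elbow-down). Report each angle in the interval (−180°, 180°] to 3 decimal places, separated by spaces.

-119.993 -45.013

cos θ_2 = (169.6255−5²−9²)/(2·5·9) = 0.7070; θ_2 = -45.0127° (elbow-down)
β = atan2(-6.6590,-11.1930) = -149.2505°; ψ = atan2(-6.3654,11.3626) = -29.2578°
θ_1 = β − ψ = -119.9927°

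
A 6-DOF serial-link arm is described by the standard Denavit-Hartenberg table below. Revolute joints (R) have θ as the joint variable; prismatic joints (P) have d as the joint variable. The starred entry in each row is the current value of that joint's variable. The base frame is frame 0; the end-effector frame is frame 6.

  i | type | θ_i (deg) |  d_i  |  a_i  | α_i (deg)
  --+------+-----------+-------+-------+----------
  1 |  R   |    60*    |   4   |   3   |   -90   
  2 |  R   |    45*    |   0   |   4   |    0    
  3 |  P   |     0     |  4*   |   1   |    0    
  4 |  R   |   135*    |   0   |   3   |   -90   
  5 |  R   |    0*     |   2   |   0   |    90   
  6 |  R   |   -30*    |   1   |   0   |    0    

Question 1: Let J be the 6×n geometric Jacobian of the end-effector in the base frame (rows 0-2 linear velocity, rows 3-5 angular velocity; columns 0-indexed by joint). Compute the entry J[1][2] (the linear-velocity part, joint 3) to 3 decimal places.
0.500

prismatic axis z_2 = (-0.8660,0.5000,0.0000)
J_v[:, 2] = z_2; J_ω[:, 2] = (0,0,0)
entry J[1][2] = 0.5000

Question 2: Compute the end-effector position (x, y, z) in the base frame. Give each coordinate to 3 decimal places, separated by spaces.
-2.562 5.562 2.464

after link 1: o_1 = (1.5000, 2.5981, 4.0000)
after link 2: o_2 = (2.9142, 5.0476, 1.1716)
after link 3: o_3 = (-0.1963, 7.6599, 0.4645)
after link 4: o_4 = (-1.6963, 5.0619, 0.4645)
after link 5: o_5 = (-1.6963, 5.0619, 2.4645)
after link 6: o_6 = (-2.5624, 5.5619, 2.4645)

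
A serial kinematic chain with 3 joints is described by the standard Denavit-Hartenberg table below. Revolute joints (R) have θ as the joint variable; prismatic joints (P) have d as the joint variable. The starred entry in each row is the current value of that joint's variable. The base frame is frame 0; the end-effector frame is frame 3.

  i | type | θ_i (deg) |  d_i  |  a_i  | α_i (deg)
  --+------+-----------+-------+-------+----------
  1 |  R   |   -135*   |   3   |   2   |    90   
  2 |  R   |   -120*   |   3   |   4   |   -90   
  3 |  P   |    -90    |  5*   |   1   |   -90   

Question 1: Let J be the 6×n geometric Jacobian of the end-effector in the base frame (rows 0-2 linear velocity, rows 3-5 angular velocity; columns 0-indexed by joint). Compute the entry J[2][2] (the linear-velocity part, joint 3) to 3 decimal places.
prismatic axis z_2 = (-0.6124,-0.6124,-0.5000)
J_v[:, 2] = z_2; J_ω[:, 2] = (0,0,0)
entry J[2][2] = -0.5000

-0.500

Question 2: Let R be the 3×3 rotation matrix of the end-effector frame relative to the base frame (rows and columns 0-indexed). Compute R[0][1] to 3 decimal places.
0.612

End-effector y-axis (col 1 of R) = (0.6124,0.6124,0.5000)
R[0][1] = 0.6124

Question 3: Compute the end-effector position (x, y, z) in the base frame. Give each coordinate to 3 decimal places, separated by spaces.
after link 1: o_1 = (-1.4142, -1.4142, 3.0000)
after link 2: o_2 = (-2.1213, 2.1213, -0.4641)
after link 3: o_3 = (-5.8903, -0.2334, -2.9641)

-5.890 -0.233 -2.964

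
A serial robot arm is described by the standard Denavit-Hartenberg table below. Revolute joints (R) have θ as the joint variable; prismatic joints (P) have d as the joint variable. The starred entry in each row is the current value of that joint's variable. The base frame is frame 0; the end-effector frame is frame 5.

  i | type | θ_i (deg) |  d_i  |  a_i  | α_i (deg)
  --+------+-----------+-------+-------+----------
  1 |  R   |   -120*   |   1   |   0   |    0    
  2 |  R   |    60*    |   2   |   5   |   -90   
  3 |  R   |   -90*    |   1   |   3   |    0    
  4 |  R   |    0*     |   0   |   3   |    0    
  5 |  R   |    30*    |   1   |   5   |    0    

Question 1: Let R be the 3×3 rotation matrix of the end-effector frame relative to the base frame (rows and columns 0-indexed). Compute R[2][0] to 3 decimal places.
End-effector x-axis (col 0 of R) = (0.2500,-0.4330,0.8660)
R[2][0] = 0.8660

0.866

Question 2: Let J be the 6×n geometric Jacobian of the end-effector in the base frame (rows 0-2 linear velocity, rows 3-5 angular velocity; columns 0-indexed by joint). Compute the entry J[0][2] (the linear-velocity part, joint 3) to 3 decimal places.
5.165

axis z_2 = (0.8660,0.5000,0.0000); lever o_n−o_2 = (2.9821,-1.1651,10.3301)
cross product → J_v[:, 2] = (5.1651,-8.9462,-2.5000)
J_ω[:, 2] = z_2
entry J[0][2] = 5.1651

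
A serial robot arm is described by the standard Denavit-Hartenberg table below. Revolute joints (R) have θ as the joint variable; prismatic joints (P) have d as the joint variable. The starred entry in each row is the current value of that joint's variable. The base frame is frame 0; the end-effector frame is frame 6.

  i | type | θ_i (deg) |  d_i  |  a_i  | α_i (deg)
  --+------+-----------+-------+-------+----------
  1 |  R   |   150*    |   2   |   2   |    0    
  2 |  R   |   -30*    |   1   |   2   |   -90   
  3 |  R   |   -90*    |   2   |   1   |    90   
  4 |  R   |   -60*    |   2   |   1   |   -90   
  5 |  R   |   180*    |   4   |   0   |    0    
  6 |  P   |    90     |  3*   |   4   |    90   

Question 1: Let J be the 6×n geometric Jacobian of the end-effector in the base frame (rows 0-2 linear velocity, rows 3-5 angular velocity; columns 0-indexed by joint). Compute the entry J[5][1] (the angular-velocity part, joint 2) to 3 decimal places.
1.000

axis z_1 = (0.0000,0.0000,1.0000); lever o_n−o_1 = (-2.0131,-5.7811,8.5622)
cross product → J_v[:, 1] = (5.7811,-2.0131,0.0000)
J_ω[:, 1] = z_1
entry J[5][1] = 1.0000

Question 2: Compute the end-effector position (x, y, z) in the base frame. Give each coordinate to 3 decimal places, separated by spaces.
-3.745 -4.781 10.562

after link 1: o_1 = (-1.7321, 1.0000, 2.0000)
after link 2: o_2 = (-2.7321, 2.7321, 3.0000)
after link 3: o_3 = (-4.4641, 1.7321, 4.0000)
after link 4: o_4 = (-2.7141, 0.4330, 4.5000)
after link 5: o_5 = (-4.4462, -0.5670, 7.9641)
after link 6: o_6 = (-3.7452, -4.7811, 10.5622)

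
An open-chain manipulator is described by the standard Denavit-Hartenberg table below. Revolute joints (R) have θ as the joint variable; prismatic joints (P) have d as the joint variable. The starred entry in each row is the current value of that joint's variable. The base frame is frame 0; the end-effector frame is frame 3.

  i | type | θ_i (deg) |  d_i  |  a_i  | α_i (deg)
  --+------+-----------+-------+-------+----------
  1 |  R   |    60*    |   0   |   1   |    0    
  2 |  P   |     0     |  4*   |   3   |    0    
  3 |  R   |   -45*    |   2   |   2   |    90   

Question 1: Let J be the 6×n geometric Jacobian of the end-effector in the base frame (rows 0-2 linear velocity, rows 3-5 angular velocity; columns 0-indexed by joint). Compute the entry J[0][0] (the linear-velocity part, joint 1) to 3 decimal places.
-3.982

axis z_0 = ẑ; lever o_n−o_0 = (3.9319,3.9817,6.0000)
cross product → J_v[:, 0] = (-3.9817,3.9319,0.0000)
J_ω[:, 0] = z_0
entry J[0][0] = -3.9817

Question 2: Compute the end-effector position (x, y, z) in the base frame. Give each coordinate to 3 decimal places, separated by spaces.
3.932 3.982 6.000

after link 1: o_1 = (0.5000, 0.8660, 0.0000)
after link 2: o_2 = (2.0000, 3.4641, 4.0000)
after link 3: o_3 = (3.9319, 3.9817, 6.0000)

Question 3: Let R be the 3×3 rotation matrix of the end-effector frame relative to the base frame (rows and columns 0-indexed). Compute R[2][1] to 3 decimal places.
End-effector y-axis (col 1 of R) = (-0.0000,0.0000,1.0000)
R[2][1] = 1.0000

1.000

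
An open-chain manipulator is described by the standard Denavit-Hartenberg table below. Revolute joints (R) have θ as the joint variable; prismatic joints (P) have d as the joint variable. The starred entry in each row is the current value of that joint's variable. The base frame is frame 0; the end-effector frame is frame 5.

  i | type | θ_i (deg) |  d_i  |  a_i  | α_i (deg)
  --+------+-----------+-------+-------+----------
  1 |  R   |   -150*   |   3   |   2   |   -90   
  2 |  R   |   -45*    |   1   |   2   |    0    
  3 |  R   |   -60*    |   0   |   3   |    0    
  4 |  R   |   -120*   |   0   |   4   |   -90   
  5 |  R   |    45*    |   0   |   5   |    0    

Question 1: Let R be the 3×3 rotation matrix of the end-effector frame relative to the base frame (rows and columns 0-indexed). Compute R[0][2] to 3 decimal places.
End-effector z-axis (col 2 of R) = (0.6124,0.3536,0.7071)
R[0][2] = 0.6124

0.612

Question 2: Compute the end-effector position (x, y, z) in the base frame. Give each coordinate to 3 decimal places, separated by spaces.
1.062 3.541 1.984

after link 1: o_1 = (-1.7321, -1.0000, 3.0000)
after link 2: o_2 = (-2.4568, -2.5731, 4.4142)
after link 3: o_3 = (-1.7844, -2.1849, 7.3120)
after link 4: o_4 = (0.6651, -0.7707, 4.4836)
after link 5: o_5 = (1.0624, 3.5412, 1.9836)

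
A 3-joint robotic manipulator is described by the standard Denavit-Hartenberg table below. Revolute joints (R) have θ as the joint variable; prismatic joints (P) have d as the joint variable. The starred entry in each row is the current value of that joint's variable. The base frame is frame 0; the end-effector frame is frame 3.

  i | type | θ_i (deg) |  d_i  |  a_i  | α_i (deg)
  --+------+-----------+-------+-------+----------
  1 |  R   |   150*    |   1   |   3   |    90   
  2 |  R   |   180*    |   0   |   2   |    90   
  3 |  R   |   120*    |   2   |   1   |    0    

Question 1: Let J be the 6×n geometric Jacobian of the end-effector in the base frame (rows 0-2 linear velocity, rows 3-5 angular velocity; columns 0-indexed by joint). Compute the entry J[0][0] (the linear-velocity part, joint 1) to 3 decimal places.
-1.500

axis z_0 = ẑ; lever o_n−o_0 = (-0.8660,1.5000,3.0000)
cross product → J_v[:, 0] = (-1.5000,-0.8660,0.0000)
J_ω[:, 0] = z_0
entry J[0][0] = -1.5000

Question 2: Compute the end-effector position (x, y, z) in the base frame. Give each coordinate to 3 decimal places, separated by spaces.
-0.866 1.500 3.000

after link 1: o_1 = (-2.5981, 1.5000, 1.0000)
after link 2: o_2 = (-0.8660, 0.5000, 1.0000)
after link 3: o_3 = (-0.8660, 1.5000, 3.0000)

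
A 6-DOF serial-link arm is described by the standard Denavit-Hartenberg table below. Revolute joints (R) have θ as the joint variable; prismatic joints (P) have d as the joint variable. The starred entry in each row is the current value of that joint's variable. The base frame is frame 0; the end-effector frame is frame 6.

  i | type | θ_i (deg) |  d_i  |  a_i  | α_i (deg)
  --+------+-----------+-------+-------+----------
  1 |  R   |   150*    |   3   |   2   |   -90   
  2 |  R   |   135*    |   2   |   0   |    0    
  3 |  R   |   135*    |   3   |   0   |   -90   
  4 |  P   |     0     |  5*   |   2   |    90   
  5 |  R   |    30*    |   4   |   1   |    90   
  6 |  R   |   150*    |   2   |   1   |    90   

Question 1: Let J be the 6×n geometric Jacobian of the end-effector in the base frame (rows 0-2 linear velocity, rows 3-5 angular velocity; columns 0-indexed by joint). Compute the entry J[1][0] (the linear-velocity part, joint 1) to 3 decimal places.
axis z_0 = ẑ; lever o_n−o_0 = (-9.3702,-5.5598,6.1160)
cross product → J_v[:, 0] = (5.5598,-9.3702,0.0000)
J_ω[:, 0] = z_0
entry J[1][0] = -9.3702

-9.370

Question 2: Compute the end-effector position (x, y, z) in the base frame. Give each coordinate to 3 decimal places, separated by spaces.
-9.370 -5.560 6.116

after link 1: o_1 = (-1.7321, 1.0000, 3.0000)
after link 2: o_2 = (-2.7321, -0.7321, 3.0000)
after link 3: o_3 = (-4.2321, -3.3301, 3.0000)
after link 4: o_4 = (-8.5622, -0.8301, 5.0000)
after link 5: o_5 = (-10.9952, -4.0442, 5.8660)
after link 6: o_6 = (-9.3702, -5.5598, 6.1160)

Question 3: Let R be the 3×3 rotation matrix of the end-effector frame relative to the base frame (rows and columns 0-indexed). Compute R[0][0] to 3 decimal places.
0.125

End-effector x-axis (col 0 of R) = (0.1250,-0.6495,-0.7500)
R[0][0] = 0.1250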